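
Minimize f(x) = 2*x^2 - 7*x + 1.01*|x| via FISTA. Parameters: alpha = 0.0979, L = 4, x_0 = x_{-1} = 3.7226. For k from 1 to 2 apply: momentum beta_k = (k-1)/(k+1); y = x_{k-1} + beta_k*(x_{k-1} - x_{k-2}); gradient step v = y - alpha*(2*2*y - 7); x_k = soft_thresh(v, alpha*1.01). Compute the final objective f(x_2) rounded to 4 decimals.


FISTA on f(x) = 2*x^2 - 7*x + 1.01*|x|
L = 4, alpha = 0.0979
Iteration 1: beta = 0.0, y = 3.7226 + 0.0*(3.7226 - 3.7226) = 3.7226
  grad(y) = 7.8904, v = y - alpha*grad = 2.9501
  prox(v) = soft_thresh(2.9501, 0.0989) = 2.8513
Iteration 2: beta = 0.3333, y = 2.8513 + 0.3333*(2.8513 - 3.7226) = 2.5608
  grad(y) = 3.2432, v = y - alpha*grad = 2.2433
  prox(v) = soft_thresh(2.2433, 0.0989) = 2.1444
f(x_2) = 2*2.1444^2 - 7*2.1444 + 1.01*|2.1444| = -3.648


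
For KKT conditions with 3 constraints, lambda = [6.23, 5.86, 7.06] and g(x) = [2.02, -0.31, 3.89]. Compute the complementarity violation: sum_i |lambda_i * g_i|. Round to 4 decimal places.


KKT complementary slackness check:
lambda_1 * g_1 = 6.23 * 2.02 = 12.5846
lambda_2 * g_2 = 5.86 * -0.31 = -1.8166
lambda_3 * g_3 = 7.06 * 3.89 = 27.4634
Total violation = 12.5846 + 1.8166 + 27.4634 = 41.8646


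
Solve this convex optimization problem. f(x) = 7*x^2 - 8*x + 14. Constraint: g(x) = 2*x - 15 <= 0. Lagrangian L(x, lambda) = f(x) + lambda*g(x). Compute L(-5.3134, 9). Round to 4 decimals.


Step 1: Evaluate f(x).
f(-5.3134) = 7*(-5.3134)^2 - 8*(-5.3134) + 14 = 254.1327
Step 2: Evaluate g(x).
g(-5.3134) = 2*-5.3134 - 15 = -25.6268
Step 3: Compute Lagrangian.
L = 254.1327 + 9*-25.6268 = 23.4915


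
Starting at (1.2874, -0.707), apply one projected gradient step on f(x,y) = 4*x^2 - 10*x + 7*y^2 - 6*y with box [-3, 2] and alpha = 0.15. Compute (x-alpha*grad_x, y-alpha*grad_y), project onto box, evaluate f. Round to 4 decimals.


Step 1: Compute gradient at (1.2874, -0.707).
grad_x = 2*4*1.2874 - 10 = 0.2992
grad_y = 2*7*-0.707 - 6 = -15.898
Step 2: Gradient step.
x_raw = 1.2874 - 0.15*0.2992 = 1.2425
y_raw = -0.707 - 0.15*-15.898 = 1.6777
Step 3: Project onto [-3, 2].
x_proj = clip(1.2425) = 1.2425
y_proj = clip(1.6777) = 1.6777
Step 4: Evaluate f.
f(1.2425, 1.6777) = 3.3868


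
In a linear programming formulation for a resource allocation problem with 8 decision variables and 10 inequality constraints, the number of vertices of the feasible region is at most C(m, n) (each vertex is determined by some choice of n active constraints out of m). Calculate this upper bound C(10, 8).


Each vertex corresponds to some choice of n active constraints out of m, so the number of vertices is at most C(m, n) = m! / (n!(m-n)!).
m = 10, n = 8
Numerator: 10 * 9 * 8 * 7 * 6 * 5 * 4 * 3
Denominator: 8! = 40320
C(10, 8) = 45


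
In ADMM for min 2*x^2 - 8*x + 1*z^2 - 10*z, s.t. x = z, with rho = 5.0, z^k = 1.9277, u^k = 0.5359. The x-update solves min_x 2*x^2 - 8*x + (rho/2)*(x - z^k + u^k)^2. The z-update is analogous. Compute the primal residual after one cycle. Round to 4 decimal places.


ADMM iteration with rho = 5.0, z^k = 1.9277, u^k = 0.5359
Step 1: x-update.
Minimize 2*x^2 - 8*x + (5.0/2)*(x - 1.9277 + 0.5359)^2
FOC: (2*2 + 5.0)*x = 8 + 5.0*(1.9277 - 0.5359)
x^{k+1} = 1.6621
Step 2: z-update.
Minimize 1*z^2 - 10*z + (5.0/2)*(1.6621 - z + 0.5359)^2
FOC: (2*1 + 5.0)*z = 10 + 5.0*(1.6621 + 0.5359)
z^{k+1} = 2.9986
Step 3: u-update.
u^{k+1} = 0.5359 + 1.6621 - 2.9986 = -0.8006
Step 4: Primal residual = |1.6621 - 2.9986| = 1.3365


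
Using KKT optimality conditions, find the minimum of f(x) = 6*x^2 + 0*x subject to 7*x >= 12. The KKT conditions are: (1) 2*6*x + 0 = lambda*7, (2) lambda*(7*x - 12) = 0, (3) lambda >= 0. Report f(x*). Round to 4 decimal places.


Step 1: Try lambda = 0 (constraint inactive).
x_unc = 0/(2*6) = 0.0
Check: 7*0.0 = 0.0 < 12 -- violated!
Step 2: Constraint must be active: 7*x = 12
x* = 12/7 = 1.7143 (rounded; the exact value 12/7 is used below)
lambda = (2*6*(12/7) + 0)/7 = 2.9388
Step 3: Compute optimal value.
f(x*) = 6*(12/7)^2 + 0*(12/7) = 17.6327


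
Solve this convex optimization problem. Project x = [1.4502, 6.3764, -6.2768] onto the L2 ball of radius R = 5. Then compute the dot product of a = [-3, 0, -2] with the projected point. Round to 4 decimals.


Step 1: Compute ||x|| (intermediates to 6 decimals).
||x|| = sqrt(1.4502^2 + 6.3764^2 + (-6.2768)^2) = 9.064203
Step 2: Project.
Since ||x|| > R, scale = R/||x|| = 5/9.064203 = 0.55162, proj(x) = scale * x
proj(x) = [0.799959, 3.51735, -3.462408]
Step 3: Dot product.
a^T * proj(x) = -3*0.799959 + 0*3.51735 - 2*(-3.462408) = 4.5249


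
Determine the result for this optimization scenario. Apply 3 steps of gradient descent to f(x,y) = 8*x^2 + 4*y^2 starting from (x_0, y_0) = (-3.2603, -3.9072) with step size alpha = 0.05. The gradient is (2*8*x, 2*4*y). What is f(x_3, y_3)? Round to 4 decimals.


Gradient descent on f(x,y) = 8*x^2 + 4*y^2.
Starting point: (-3.2603, -3.9072), alpha = 0.05
Step 1: grad_x = 2*8*-3.2603 = -52.1648, grad_y = 2*4*-3.9072 = -31.2576
  x_1 = -3.2603 - 0.05*-52.1648 = -0.6521
  y_1 = -3.9072 - 0.05*-31.2576 = -2.3443
Step 2: grad_x = 2*8*-0.6521 = -10.433, grad_y = 2*4*-2.3443 = -18.7546
  x_2 = -0.6521 - 0.05*-10.433 = -0.1304
  y_2 = -2.3443 - 0.05*-18.7546 = -1.4066
Step 3: grad_x = 2*8*-0.1304 = -2.0866, grad_y = 2*4*-1.4066 = -11.2527
  x_3 = -0.1304 - 0.05*-2.0866 = -0.0261
  y_3 = -1.4066 - 0.05*-11.2527 = -0.844
f(-0.0261, -0.844) = 8*(-0.0261)^2 + 4*(-0.844)^2 = 2.8545


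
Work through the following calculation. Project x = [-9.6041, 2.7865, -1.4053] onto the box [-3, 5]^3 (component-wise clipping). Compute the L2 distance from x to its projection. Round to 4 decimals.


Project each component onto [-3, 5].
clip(-9.6041) = -3.0, clip(2.7865) = 2.7865, clip(-1.4053) = -1.4053
Projection = [-3.0, 2.7865, -1.4053]
Squared diffs: [43.6141, 0.0, 0.0]
Distance = sqrt(43.6141) = 6.6041


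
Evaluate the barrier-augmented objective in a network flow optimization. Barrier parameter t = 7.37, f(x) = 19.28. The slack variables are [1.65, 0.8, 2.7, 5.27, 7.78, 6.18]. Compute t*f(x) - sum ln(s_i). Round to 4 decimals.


Step 1: Compute log-barrier.
ln values: [0.5008, -0.2231, 0.9933, 1.662, 2.0516, 1.8213]
phi = -(0.5008 - 0.2231 + 0.9933 + 1.662 + 2.0516 + 1.8213) = -6.8058
Step 2: Compute augmented objective.
t*f(x) = 7.37*19.28 = 142.0936
Total = 142.0936 - 6.8058 = 135.2878


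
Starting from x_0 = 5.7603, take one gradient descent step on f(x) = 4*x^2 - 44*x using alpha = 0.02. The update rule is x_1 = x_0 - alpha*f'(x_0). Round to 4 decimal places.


We compute the gradient at x_0 and apply the update.
f'(x) = 8*x - 44
f'(5.7603) = 8*5.7603 - 44 = 2.0824
x_1 = 5.7603 - 0.02*2.0824 = 5.7187


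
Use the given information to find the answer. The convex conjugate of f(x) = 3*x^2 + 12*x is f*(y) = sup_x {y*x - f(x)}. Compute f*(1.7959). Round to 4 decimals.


f*(y) = sup_x {y*x - a*x^2 - b*x} = sup_x {(y-b)*x - a*x^2}
FOC: (y - b) - 2a*x = 0 => x* = (y - b)/(2a)
x* = (1.7959 - 12)/(2*3) = -1.7007
f*(1.7959) = (y-b)^2/(4a) = (1.7959 - 12)^2/(4*3)
= 104.1237/12 = 8.677


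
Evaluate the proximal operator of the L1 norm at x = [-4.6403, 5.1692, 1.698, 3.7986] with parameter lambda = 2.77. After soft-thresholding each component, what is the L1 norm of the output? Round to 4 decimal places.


Soft-thresholding with lambda = 2.77:
prox(-4.6403) = sign(-4.6403)*max(|-4.6403| - 2.77, 0) = -1.8703
prox(5.1692) = sign(5.1692)*max(|5.1692| - 2.77, 0) = 2.3992
prox(1.698) = sign(1.698)*max(|1.698| - 2.77, 0) = 0.0
prox(3.7986) = sign(3.7986)*max(|3.7986| - 2.77, 0) = 1.0286
prox(x) = [-1.8703, 2.3992, 0.0, 1.0286]
||prox(x)||_1 = 1.8703 + 2.3992 + 0.0 + 1.0286 = 5.2981


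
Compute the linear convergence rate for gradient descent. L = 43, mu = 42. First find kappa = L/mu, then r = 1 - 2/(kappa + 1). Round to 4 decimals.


Step 1: Compute the condition number.
kappa = L/mu = 43/42 = 1.0238
Step 2: Compute the convergence rate.
r = 1 - 2/(kappa + 1) = 1 - 2*mu/(L + mu) = (L - mu)/(L + mu) = 1/85 = 0.0118


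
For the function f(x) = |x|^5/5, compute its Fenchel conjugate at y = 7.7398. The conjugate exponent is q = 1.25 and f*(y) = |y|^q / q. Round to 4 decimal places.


The conjugate exponent q satisfies 1/p + 1/q = 1.
p = 5, so q = 5/(5 - 1) = 1.25
|y|^q = 7.7398^1.25 = 12.9096
f*(7.7398) = 12.9096 / 1.25 = 10.3277


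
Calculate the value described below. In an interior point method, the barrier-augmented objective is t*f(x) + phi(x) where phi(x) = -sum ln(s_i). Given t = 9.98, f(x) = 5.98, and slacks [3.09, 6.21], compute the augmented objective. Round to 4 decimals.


Step 1: Compute log-barrier.
ln values: [1.1282, 1.8262]
phi = -(1.1282 + 1.8262) = -2.9543
Step 2: Compute augmented objective.
t*f(x) = 9.98*5.98 = 59.6804
Total = 59.6804 - 2.9543 = 56.7261


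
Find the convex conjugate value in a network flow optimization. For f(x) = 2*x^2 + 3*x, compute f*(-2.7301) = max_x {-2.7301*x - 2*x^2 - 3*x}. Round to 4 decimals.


f*(y) = sup_x {y*x - a*x^2 - b*x} = sup_x {(y-b)*x - a*x^2}
FOC: (y - b) - 2a*x = 0 => x* = (y - b)/(2a)
x* = (-2.7301 - 3)/(2*2) = -1.4325
f*(-2.7301) = (y-b)^2/(4a) = (-2.7301 - 3)^2/(4*2)
= 32.834/8 = 4.1043


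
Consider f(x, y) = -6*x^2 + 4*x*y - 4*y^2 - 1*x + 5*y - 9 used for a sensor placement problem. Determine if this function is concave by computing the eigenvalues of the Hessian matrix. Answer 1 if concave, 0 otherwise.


The Hessian of f(x,y) = -6*x^2 + 4*x*y - 4*y^2 - 1*x + 5*y - 9 is:
H = [[-12, 4], [4, -8]]
Trace = -12 - 8 = -20
Determinant = -12*-8 - (4)^2 = 80
Discriminant = (-20)^2 - 4*80 = 80.0
Eigenvalues: lambda_1 = -14.4721, lambda_2 = -5.5279
The function is concave.

1


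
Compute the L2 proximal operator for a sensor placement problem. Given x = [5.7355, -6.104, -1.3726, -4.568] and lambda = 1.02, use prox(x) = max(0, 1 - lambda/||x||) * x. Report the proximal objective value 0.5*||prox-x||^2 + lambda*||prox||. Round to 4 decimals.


Step 1: Compute ||x||.
||x|| = 9.6387
Step 2: Compute scaling factor.
scale = max(0, 1 - 1.02/9.6387) = 0.8942
Step 3: prox(x) = [5.1286, -5.4581, -1.2273, -4.0846]
||prox(x)|| = 8.6187
Step 4: Proximal objective.
0.5*||prox-x||^2 = 0.5202
lambda*||prox|| = 8.7911
Total = 9.3113


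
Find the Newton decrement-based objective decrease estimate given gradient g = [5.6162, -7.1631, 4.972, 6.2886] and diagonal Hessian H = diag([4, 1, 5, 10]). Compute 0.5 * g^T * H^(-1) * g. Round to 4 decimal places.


Step 1: H is diagonal, so H^(-1) * g = [1.4041, -7.1631, 0.9944, 0.6289].
Step 2: g^T H^(-1) g = sum_i g_i^2 / H_ii
  = (5.6162)^2/4 + (-7.1631)^2/1 + (4.972)^2/5 + (6.2886)^2/10
  = 7.8854 + 51.31 + 4.9442 + 3.9546 = 68.0942
Step 3: Objective decrease = 0.5 * g^T H^(-1) g = 34.0471


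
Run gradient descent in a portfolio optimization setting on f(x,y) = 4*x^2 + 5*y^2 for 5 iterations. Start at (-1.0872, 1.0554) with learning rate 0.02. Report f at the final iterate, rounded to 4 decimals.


Gradient descent on f(x,y) = 4*x^2 + 5*y^2.
Starting point: (-1.0872, 1.0554), alpha = 0.02
Step 1: grad_x = 2*4*-1.0872 = -8.6976, grad_y = 2*5*1.0554 = 10.554
  x_1 = -1.0872 - 0.02*-8.6976 = -0.9132
  y_1 = 1.0554 - 0.02*10.554 = 0.8443
Step 2: grad_x = 2*4*-0.9132 = -7.306, grad_y = 2*5*0.8443 = 8.4432
  x_2 = -0.9132 - 0.02*-7.306 = -0.7671
  y_2 = 0.8443 - 0.02*8.4432 = 0.6755
Step 3: grad_x = 2*4*-0.7671 = -6.137, grad_y = 2*5*0.6755 = 6.7546
  x_3 = -0.7671 - 0.02*-6.137 = -0.6444
  y_3 = 0.6755 - 0.02*6.7546 = 0.5404
Step 4: grad_x = 2*4*-0.6444 = -5.1551, grad_y = 2*5*0.5404 = 5.4036
  x_4 = -0.6444 - 0.02*-5.1551 = -0.5413
  y_4 = 0.5404 - 0.02*5.4036 = 0.4323
Step 5: grad_x = 2*4*-0.5413 = -4.3303, grad_y = 2*5*0.4323 = 4.3229
  x_5 = -0.5413 - 0.02*-4.3303 = -0.4547
  y_5 = 0.4323 - 0.02*4.3229 = 0.3458
f(-0.4547, 0.3458) = 4*(-0.4547)^2 + 5*0.3458^2 = 1.4249


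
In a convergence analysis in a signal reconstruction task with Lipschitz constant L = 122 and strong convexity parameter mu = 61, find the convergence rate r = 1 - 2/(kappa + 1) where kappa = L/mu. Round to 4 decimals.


Step 1: Compute the condition number.
kappa = L/mu = 122/61 = 2.0
Step 2: Compute the convergence rate.
r = 1 - 2/(kappa + 1) = 1 - 2*mu/(L + mu) = (L - mu)/(L + mu) = 61/183 = 0.3333


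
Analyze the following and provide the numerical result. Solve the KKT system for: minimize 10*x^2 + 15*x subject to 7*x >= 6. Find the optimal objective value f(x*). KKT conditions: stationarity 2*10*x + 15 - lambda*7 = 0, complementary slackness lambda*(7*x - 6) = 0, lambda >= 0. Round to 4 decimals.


Step 1: Try lambda = 0 (constraint inactive).
x_unc = -15/(2*10) = -0.75
Check: 7*-0.75 = -5.25 < 6 -- violated!
Step 2: Constraint must be active: 7*x = 6
x* = 6/7 = 0.8571 (rounded; the exact value 6/7 is used below)
lambda = (2*10*(6/7) + 15)/7 = 4.5918
Step 3: Compute optimal value.
f(x*) = 10*(6/7)^2 + 15*(6/7) = 20.2041


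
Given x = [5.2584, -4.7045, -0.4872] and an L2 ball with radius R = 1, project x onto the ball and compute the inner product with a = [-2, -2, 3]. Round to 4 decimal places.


Step 1: Compute ||x|| (intermediates to 6 decimals).
||x|| = sqrt(5.2584^2 + (-4.7045)^2 + (-0.4872)^2) = 7.072514
Step 2: Project.
Since ||x|| > R, scale = R/||x|| = 1/7.072514 = 0.141392, proj(x) = scale * x
proj(x) = [0.743496, -0.665179, -0.068886]
Step 3: Dot product.
a^T * proj(x) = -2*0.743496 - 2*(-0.665179) + 3*(-0.068886) = -0.3633


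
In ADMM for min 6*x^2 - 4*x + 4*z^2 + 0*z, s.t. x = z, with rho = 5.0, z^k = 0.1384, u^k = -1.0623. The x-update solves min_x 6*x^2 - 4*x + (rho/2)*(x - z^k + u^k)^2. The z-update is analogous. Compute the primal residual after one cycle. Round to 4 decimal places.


ADMM iteration with rho = 5.0, z^k = 0.1384, u^k = -1.0623
Step 1: x-update.
Minimize 6*x^2 - 4*x + (5.0/2)*(x - 0.1384 - 1.0623)^2
FOC: (2*6 + 5.0)*x = 4 + 5.0*(0.1384 + 1.0623)
x^{k+1} = 0.5884
Step 2: z-update.
Minimize 4*z^2 + 0*z + (5.0/2)*(0.5884 - z - 1.0623)^2
FOC: (2*4 + 5.0)*z = 0 + 5.0*(0.5884 - 1.0623)
z^{k+1} = -0.1823
Step 3: u-update.
u^{k+1} = -1.0623 + 0.5884 + 0.1823 = -0.2916
Step 4: Primal residual = |0.5884 + 0.1823| = 0.7707


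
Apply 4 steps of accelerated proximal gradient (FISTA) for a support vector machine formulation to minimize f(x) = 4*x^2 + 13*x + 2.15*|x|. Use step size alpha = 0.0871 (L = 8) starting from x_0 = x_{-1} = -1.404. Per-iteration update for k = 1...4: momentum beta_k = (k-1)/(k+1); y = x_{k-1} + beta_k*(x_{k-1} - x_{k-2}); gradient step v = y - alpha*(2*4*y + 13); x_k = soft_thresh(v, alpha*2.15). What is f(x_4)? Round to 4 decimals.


FISTA on f(x) = 4*x^2 + 13*x + 2.15*|x|
L = 8, alpha = 0.0871
Iteration 1: beta = 0.0, y = -1.404 + 0.0*(-1.404 + 1.404) = -1.404
  grad(y) = 1.768, v = y - alpha*grad = -1.558
  prox(v) = soft_thresh(-1.558, 0.1873) = -1.3707
Iteration 2: beta = 0.3333, y = -1.3707 + 0.3333*(-1.3707 + 1.404) = -1.3596
  grad(y) = 2.1229, v = y - alpha*grad = -1.5445
  prox(v) = soft_thresh(-1.5445, 0.1873) = -1.3573
Iteration 3: beta = 0.5, y = -1.3573 + 0.5*(-1.3573 + 1.3707) = -1.3506
  grad(y) = 2.1956, v = y - alpha*grad = -1.5418
  prox(v) = soft_thresh(-1.5418, 0.1873) = -1.3545
Iteration 4: beta = 0.6, y = -1.3545 + 0.6*(-1.3545 + 1.3573) = -1.3529
  grad(y) = 2.177, v = y - alpha*grad = -1.5425
  prox(v) = soft_thresh(-1.5425, 0.1873) = -1.3552
f(x_4) = 4*(-1.3552)^2 + 13*(-1.3552) + 2.15*|-1.3552| = -7.3577


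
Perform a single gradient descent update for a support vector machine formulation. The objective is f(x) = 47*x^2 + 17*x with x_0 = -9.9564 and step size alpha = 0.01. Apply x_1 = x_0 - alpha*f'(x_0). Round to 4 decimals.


We compute the gradient at x_0 and apply the update.
f'(x) = 94*x + 17
f'(-9.9564) = 94*-9.9564 + 17 = -918.9016
x_1 = -9.9564 - 0.01*-918.9016 = -0.7674


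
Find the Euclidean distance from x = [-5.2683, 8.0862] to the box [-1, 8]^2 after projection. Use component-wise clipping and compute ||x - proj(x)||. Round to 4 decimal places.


Project each component onto [-1, 8].
clip(-5.2683) = -1.0, clip(8.0862) = 8.0
Projection = [-1.0, 8.0]
Squared diffs: [18.2184, 0.0074]
Distance = sqrt(18.2258) = 4.2692


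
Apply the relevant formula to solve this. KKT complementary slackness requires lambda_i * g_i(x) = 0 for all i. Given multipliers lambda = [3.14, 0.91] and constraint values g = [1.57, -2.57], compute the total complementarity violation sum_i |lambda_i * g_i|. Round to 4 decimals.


KKT complementary slackness check:
lambda_1 * g_1 = 3.14 * 1.57 = 4.9298
lambda_2 * g_2 = 0.91 * -2.57 = -2.3387
Total violation = 4.9298 + 2.3387 = 7.2685


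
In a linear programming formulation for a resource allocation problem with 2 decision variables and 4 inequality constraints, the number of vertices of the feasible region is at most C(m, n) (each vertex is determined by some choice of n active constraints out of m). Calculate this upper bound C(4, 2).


Each vertex corresponds to some choice of n active constraints out of m, so the number of vertices is at most C(m, n) = m! / (n!(m-n)!).
m = 4, n = 2
Numerator: 4 * 3
Denominator: 2! = 2
C(4, 2) = 6


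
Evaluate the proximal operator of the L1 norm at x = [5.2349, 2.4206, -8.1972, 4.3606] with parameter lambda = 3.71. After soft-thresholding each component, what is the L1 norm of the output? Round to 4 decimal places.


Soft-thresholding with lambda = 3.71:
prox(5.2349) = sign(5.2349)*max(|5.2349| - 3.71, 0) = 1.5249
prox(2.4206) = sign(2.4206)*max(|2.4206| - 3.71, 0) = 0.0
prox(-8.1972) = sign(-8.1972)*max(|-8.1972| - 3.71, 0) = -4.4872
prox(4.3606) = sign(4.3606)*max(|4.3606| - 3.71, 0) = 0.6506
prox(x) = [1.5249, 0.0, -4.4872, 0.6506]
||prox(x)||_1 = 1.5249 + 0.0 + 4.4872 + 0.6506 = 6.6627


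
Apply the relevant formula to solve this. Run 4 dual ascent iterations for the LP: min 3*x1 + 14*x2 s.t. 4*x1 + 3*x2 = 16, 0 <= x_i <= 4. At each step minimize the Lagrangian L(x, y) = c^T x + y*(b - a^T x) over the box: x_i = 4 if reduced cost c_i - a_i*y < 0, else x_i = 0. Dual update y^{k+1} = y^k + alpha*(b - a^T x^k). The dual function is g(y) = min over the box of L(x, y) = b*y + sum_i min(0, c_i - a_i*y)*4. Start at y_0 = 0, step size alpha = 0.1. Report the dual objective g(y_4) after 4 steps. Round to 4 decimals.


Dual ascent for LP: min 3*x1 + 14*x2, 4*x1 + 3*x2 = 16, 0 <= x_i <= 4
Step 1: y^k = 0.0, reduced costs: (3.0, 14.0)
  x^k = (0.0, 0.0), subgradient = b - a^T x = 16.0
  y^{k+1} = 0.0 + 0.1*16.0 = 1.6
Step 2: y^k = 1.6, reduced costs: (-3.4, 9.2)
  x^k = (4.0, 0.0), subgradient = b - a^T x = 0.0
  y^{k+1} = 1.6 + 0.1*0.0 = 1.6
Step 3: y^k = 1.6, reduced costs: (-3.4, 9.2)
  x^k = (4.0, 0.0), subgradient = b - a^T x = 0.0
  y^{k+1} = 1.6 + 0.1*0.0 = 1.6
Step 4: y^k = 1.6, reduced costs: (-3.4, 9.2)
  x^k = (4.0, 0.0), subgradient = b - a^T x = 0.0
  y^{k+1} = 1.6 + 0.1*0.0 = 1.6
Dual objective at y_4 = 1.6: reduced costs (-3.4, 9.2), box minimizer x = (4.0, 0.0)
g(y_4) = b*y + (c1 - a1*y)*x1 + (c2 - a2*y)*x2 = 16*1.6 + (-3.4)*4.0 + 9.2*0.0 = 25.6 - 13.6 + 0.0 = 12.0


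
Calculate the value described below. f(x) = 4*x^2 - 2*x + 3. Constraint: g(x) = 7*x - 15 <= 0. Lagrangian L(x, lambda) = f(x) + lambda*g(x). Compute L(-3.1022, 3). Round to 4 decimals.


Step 1: Evaluate f(x).
f(-3.1022) = 4*(-3.1022)^2 - 2*(-3.1022) + 3 = 47.699
Step 2: Evaluate g(x).
g(-3.1022) = 7*-3.1022 - 15 = -36.7154
Step 3: Compute Lagrangian.
L = 47.699 + 3*-36.7154 = -62.4472


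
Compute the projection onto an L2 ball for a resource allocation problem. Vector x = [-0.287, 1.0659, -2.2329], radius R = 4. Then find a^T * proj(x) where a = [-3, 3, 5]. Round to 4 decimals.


Step 1: Compute ||x|| (intermediates to 6 decimals).
||x|| = sqrt((-0.287)^2 + 1.0659^2 + (-2.2329)^2) = 2.490854
Step 2: Project.
Since ||x|| <= R, proj = x (no scaling needed).
proj(x) = [-0.287, 1.0659, -2.2329]
Step 3: Dot product.
a^T * proj(x) = -3*(-0.287) + 3*1.0659 + 5*(-2.2329) = -7.1058


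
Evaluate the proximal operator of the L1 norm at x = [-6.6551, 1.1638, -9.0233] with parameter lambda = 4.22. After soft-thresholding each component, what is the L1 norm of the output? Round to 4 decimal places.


Soft-thresholding with lambda = 4.22:
prox(-6.6551) = sign(-6.6551)*max(|-6.6551| - 4.22, 0) = -2.4351
prox(1.1638) = sign(1.1638)*max(|1.1638| - 4.22, 0) = 0.0
prox(-9.0233) = sign(-9.0233)*max(|-9.0233| - 4.22, 0) = -4.8033
prox(x) = [-2.4351, 0.0, -4.8033]
||prox(x)||_1 = 2.4351 + 0.0 + 4.8033 = 7.2384


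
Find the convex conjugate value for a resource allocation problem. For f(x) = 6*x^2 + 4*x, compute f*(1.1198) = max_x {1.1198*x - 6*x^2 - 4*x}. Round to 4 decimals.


f*(y) = sup_x {y*x - a*x^2 - b*x} = sup_x {(y-b)*x - a*x^2}
FOC: (y - b) - 2a*x = 0 => x* = (y - b)/(2a)
x* = (1.1198 - 4)/(2*6) = -0.24
f*(1.1198) = (y-b)^2/(4a) = (1.1198 - 4)^2/(4*6)
= 8.2956/24 = 0.3456


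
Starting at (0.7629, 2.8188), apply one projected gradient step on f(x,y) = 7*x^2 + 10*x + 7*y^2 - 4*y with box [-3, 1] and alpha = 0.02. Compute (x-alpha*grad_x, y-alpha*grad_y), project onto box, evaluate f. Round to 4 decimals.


Step 1: Compute gradient at (0.7629, 2.8188).
grad_x = 2*7*0.7629 + 10 = 20.6806
grad_y = 2*7*2.8188 - 4 = 35.4632
Step 2: Gradient step.
x_raw = 0.7629 - 0.02*20.6806 = 0.3493
y_raw = 2.8188 - 0.02*35.4632 = 2.1095
Step 3: Project onto [-3, 1].
x_proj = clip(0.3493) = 0.3493
y_proj = clip(2.1095) = 1.0
Step 4: Evaluate f.
f(0.3493, 1.0) = 7.3469


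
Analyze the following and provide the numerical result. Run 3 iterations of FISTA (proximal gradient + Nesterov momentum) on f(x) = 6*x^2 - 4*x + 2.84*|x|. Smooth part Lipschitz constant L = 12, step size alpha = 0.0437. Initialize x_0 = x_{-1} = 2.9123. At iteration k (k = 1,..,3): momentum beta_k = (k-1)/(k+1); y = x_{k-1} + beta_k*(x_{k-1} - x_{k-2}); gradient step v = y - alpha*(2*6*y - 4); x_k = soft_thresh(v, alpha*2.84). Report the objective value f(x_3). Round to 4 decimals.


FISTA on f(x) = 6*x^2 - 4*x + 2.84*|x|
L = 12, alpha = 0.0437
Iteration 1: beta = 0.0, y = 2.9123 + 0.0*(2.9123 - 2.9123) = 2.9123
  grad(y) = 30.9476, v = y - alpha*grad = 1.5599
  prox(v) = soft_thresh(1.5599, 0.1241) = 1.4358
Iteration 2: beta = 0.3333, y = 1.4358 + 0.3333*(1.4358 - 2.9123) = 0.9436
  grad(y) = 7.3233, v = y - alpha*grad = 0.6236
  prox(v) = soft_thresh(0.6236, 0.1241) = 0.4995
Iteration 3: beta = 0.5, y = 0.4995 + 0.5*(0.4995 - 1.4358) = 0.0313
  grad(y) = -3.6242, v = y - alpha*grad = 0.1897
  prox(v) = soft_thresh(0.1897, 0.1241) = 0.0656
f(x_3) = 6*0.0656^2 - 4*0.0656 + 2.84*|0.0656| = -0.0503


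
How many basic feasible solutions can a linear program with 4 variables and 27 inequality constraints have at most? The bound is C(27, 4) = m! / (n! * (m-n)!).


Each vertex corresponds to some choice of n active constraints out of m, so the number of vertices is at most C(m, n) = m! / (n!(m-n)!).
m = 27, n = 4
Numerator: 27 * 26 * 25 * 24
Denominator: 4! = 24
C(27, 4) = 17550


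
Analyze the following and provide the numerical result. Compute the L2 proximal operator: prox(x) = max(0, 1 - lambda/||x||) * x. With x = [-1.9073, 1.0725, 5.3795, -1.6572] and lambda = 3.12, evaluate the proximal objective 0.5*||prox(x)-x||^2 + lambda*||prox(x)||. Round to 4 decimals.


Step 1: Compute ||x||.
||x|| = 6.0393
Step 2: Compute scaling factor.
scale = max(0, 1 - 3.12/6.0393) = 0.4834
Step 3: prox(x) = [-0.922, 0.5184, 2.6004, -0.8011]
||prox(x)|| = 2.9193
Step 4: Proximal objective.
0.5*||prox-x||^2 = 4.8672
lambda*||prox|| = 9.1082
Total = 13.9755


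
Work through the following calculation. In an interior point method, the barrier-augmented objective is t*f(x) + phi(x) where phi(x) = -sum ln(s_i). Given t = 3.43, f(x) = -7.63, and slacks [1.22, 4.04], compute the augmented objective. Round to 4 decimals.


Step 1: Compute log-barrier.
ln values: [0.1989, 1.3962]
phi = -(0.1989 + 1.3962) = -1.5951
Step 2: Compute augmented objective.
t*f(x) = 3.43*-7.63 = -26.1709
Total = -26.1709 - 1.5951 = -27.766


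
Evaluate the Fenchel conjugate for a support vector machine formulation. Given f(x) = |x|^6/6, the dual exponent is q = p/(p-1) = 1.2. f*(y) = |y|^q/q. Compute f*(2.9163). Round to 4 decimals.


The conjugate exponent q satisfies 1/p + 1/q = 1.
p = 6, so q = 6/(6 - 1) = 1.2
|y|^q = 2.9163^1.2 = 3.6124
f*(2.9163) = 3.6124 / 1.2 = 3.0104


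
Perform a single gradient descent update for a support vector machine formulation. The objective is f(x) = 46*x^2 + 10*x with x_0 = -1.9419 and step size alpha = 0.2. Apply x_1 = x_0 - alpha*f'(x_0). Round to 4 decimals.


We compute the gradient at x_0 and apply the update.
f'(x) = 92*x + 10
f'(-1.9419) = 92*-1.9419 + 10 = -168.6548
x_1 = -1.9419 - 0.2*-168.6548 = 31.7891


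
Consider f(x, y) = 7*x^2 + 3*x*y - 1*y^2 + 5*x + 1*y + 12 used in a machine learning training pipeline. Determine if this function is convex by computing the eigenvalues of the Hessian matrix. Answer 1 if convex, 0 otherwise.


The Hessian of f(x,y) = 7*x^2 + 3*x*y - 1*y^2 + 5*x + 1*y + 12 is:
H = [[14, 3], [3, -2]]
Trace = 14 - 2 = 12
Determinant = 14*-2 - (3)^2 = -37
Discriminant = (12)^2 - 4*-37 = 292.0
Eigenvalues: lambda_1 = -2.544, lambda_2 = 14.544
The function is not convex.

0


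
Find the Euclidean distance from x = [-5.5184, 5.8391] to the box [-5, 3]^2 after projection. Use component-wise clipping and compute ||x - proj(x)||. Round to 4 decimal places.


Project each component onto [-5, 3].
clip(-5.5184) = -5.0, clip(5.8391) = 3.0
Projection = [-5.0, 3.0]
Squared diffs: [0.2687, 8.0605]
Distance = sqrt(8.3292) = 2.886


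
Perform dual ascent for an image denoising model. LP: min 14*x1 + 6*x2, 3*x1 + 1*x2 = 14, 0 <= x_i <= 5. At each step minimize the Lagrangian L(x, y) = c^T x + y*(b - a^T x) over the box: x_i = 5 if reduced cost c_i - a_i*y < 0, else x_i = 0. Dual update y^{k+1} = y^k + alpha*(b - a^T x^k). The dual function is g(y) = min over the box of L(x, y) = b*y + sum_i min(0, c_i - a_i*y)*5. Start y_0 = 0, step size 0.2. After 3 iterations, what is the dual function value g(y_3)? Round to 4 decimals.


Dual ascent for LP: min 14*x1 + 6*x2, 3*x1 + 1*x2 = 14, 0 <= x_i <= 5
Step 1: y^k = 0.0, reduced costs: (14.0, 6.0)
  x^k = (0.0, 0.0), subgradient = b - a^T x = 14.0
  y^{k+1} = 0.0 + 0.2*14.0 = 2.8
Step 2: y^k = 2.8, reduced costs: (5.6, 3.2)
  x^k = (0.0, 0.0), subgradient = b - a^T x = 14.0
  y^{k+1} = 2.8 + 0.2*14.0 = 5.6
Step 3: y^k = 5.6, reduced costs: (-2.8, 0.4)
  x^k = (5.0, 0.0), subgradient = b - a^T x = -1.0
  y^{k+1} = 5.6 + 0.2*-1.0 = 5.4
Dual objective at y_3 = 5.4: reduced costs (-2.2, 0.6), box minimizer x = (5.0, 0.0)
g(y_3) = b*y + (c1 - a1*y)*x1 + (c2 - a2*y)*x2 = 14*5.4 + (-2.2)*5.0 + 0.6*0.0 = 75.6 - 11.0 + 0.0 = 64.6


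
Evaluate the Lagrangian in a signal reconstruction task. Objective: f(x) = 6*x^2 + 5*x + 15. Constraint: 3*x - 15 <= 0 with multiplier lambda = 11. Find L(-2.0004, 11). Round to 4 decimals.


Step 1: Evaluate f(x).
f(-2.0004) = 6*(-2.0004)^2 + 5*(-2.0004) + 15 = 29.0076
Step 2: Evaluate g(x).
g(-2.0004) = 3*-2.0004 - 15 = -21.0012
Step 3: Compute Lagrangian.
L = 29.0076 + 11*-21.0012 = -202.0056


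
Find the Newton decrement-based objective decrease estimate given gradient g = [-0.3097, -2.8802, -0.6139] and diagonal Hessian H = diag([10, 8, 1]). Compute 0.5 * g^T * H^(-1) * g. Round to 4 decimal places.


Step 1: H is diagonal, so H^(-1) * g = [-0.031, -0.36, -0.6139].
Step 2: g^T H^(-1) g = sum_i g_i^2 / H_ii
  = (-0.3097)^2/10 + (-2.8802)^2/8 + (-0.6139)^2/1
  = 0.0096 + 1.0369 + 0.3769 = 1.4234
Step 3: Objective decrease = 0.5 * g^T H^(-1) g = 0.7117


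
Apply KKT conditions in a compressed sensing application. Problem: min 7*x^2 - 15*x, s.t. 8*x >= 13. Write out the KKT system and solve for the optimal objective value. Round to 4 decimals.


Step 1: Try lambda = 0 (constraint inactive).
x_unc = 15/(2*7) = 1.0714
Check: 8*1.0714 = 8.5712 < 13 -- violated!
Step 2: Constraint must be active: 8*x = 13
x* = 13/8 = 1.625
lambda = (2*7*1.625 - 15)/8 = 0.9688
Step 3: Compute optimal value.
f(x*) = 7*1.625^2 - 15*1.625 = -5.8906


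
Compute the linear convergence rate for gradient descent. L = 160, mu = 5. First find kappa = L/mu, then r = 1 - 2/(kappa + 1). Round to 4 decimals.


Step 1: Compute the condition number.
kappa = L/mu = 160/5 = 32.0
Step 2: Compute the convergence rate.
r = 1 - 2/(kappa + 1) = 1 - 2*mu/(L + mu) = (L - mu)/(L + mu) = 155/165 = 0.9394


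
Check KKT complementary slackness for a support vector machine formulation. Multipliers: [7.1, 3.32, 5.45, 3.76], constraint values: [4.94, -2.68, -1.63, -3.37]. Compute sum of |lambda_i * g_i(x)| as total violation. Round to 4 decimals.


KKT complementary slackness check:
lambda_1 * g_1 = 7.1 * 4.94 = 35.074
lambda_2 * g_2 = 3.32 * -2.68 = -8.8976
lambda_3 * g_3 = 5.45 * -1.63 = -8.8835
lambda_4 * g_4 = 3.76 * -3.37 = -12.6712
Total violation = 35.074 + 8.8976 + 8.8835 + 12.6712 = 65.5263


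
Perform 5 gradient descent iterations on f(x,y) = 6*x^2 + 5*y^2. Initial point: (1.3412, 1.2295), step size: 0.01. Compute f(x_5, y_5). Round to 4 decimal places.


Gradient descent on f(x,y) = 6*x^2 + 5*y^2.
Starting point: (1.3412, 1.2295), alpha = 0.01
Step 1: grad_x = 2*6*1.3412 = 16.0944, grad_y = 2*5*1.2295 = 12.295
  x_1 = 1.3412 - 0.01*16.0944 = 1.1803
  y_1 = 1.2295 - 0.01*12.295 = 1.1066
Step 2: grad_x = 2*6*1.1803 = 14.1631, grad_y = 2*5*1.1066 = 11.0655
  x_2 = 1.1803 - 0.01*14.1631 = 1.0386
  y_2 = 1.1066 - 0.01*11.0655 = 0.9959
Step 3: grad_x = 2*6*1.0386 = 12.4635, grad_y = 2*5*0.9959 = 9.959
  x_3 = 1.0386 - 0.01*12.4635 = 0.914
  y_3 = 0.9959 - 0.01*9.959 = 0.8963
Step 4: grad_x = 2*6*0.914 = 10.9679, grad_y = 2*5*0.8963 = 8.9631
  x_4 = 0.914 - 0.01*10.9679 = 0.8043
  y_4 = 0.8963 - 0.01*8.9631 = 0.8067
Step 5: grad_x = 2*6*0.8043 = 9.6517, grad_y = 2*5*0.8067 = 8.0667
  x_5 = 0.8043 - 0.01*9.6517 = 0.7078
  y_5 = 0.8067 - 0.01*8.0667 = 0.726
f(0.7078, 0.726) = 6*0.7078^2 + 5*0.726^2 = 5.6413


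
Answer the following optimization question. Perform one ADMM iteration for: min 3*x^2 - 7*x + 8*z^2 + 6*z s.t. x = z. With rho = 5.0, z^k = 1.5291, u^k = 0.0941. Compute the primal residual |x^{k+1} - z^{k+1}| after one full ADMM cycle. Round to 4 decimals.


ADMM iteration with rho = 5.0, z^k = 1.5291, u^k = 0.0941
Step 1: x-update.
Minimize 3*x^2 - 7*x + (5.0/2)*(x - 1.5291 + 0.0941)^2
FOC: (2*3 + 5.0)*x = 7 + 5.0*(1.5291 - 0.0941)
x^{k+1} = 1.2886
Step 2: z-update.
Minimize 8*z^2 + 6*z + (5.0/2)*(1.2886 - z + 0.0941)^2
FOC: (2*8 + 5.0)*z = -6 + 5.0*(1.2886 + 0.0941)
z^{k+1} = 0.0435
Step 3: u-update.
u^{k+1} = 0.0941 + 1.2886 - 0.0435 = 1.3392
Step 4: Primal residual = |1.2886 - 0.0435| = 1.2451


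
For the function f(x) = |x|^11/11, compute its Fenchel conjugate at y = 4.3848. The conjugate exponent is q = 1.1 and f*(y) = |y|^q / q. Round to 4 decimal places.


The conjugate exponent q satisfies 1/p + 1/q = 1.
p = 11, so q = 11/(11 - 1) = 1.1
|y|^q = 4.3848^1.1 = 5.0833
f*(4.3848) = 5.0833 / 1.1 = 4.6212


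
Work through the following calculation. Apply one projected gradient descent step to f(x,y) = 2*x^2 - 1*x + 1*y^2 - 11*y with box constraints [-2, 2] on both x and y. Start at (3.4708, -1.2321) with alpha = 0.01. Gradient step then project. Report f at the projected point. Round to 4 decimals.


Step 1: Compute gradient at (3.4708, -1.2321).
grad_x = 2*2*3.4708 - 1 = 12.8832
grad_y = 2*1*-1.2321 - 11 = -13.4642
Step 2: Gradient step.
x_raw = 3.4708 - 0.01*12.8832 = 3.342
y_raw = -1.2321 - 0.01*-13.4642 = -1.0975
Step 3: Project onto [-2, 2].
x_proj = clip(3.342) = 2.0
y_proj = clip(-1.0975) = -1.0975
Step 4: Evaluate f.
f(2.0, -1.0975) = 19.2765


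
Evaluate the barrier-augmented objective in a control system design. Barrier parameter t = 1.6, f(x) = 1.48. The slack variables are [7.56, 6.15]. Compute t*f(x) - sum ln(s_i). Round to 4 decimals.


Step 1: Compute log-barrier.
ln values: [2.0229, 1.8165]
phi = -(2.0229 + 1.8165) = -3.8393
Step 2: Compute augmented objective.
t*f(x) = 1.6*1.48 = 2.368
Total = 2.368 - 3.8393 = -1.4713


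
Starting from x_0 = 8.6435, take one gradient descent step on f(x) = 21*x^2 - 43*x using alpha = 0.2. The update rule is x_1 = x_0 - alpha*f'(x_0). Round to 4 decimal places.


We compute the gradient at x_0 and apply the update.
f'(x) = 42*x - 43
f'(8.6435) = 42*8.6435 - 43 = 320.027
x_1 = 8.6435 - 0.2*320.027 = -55.3619


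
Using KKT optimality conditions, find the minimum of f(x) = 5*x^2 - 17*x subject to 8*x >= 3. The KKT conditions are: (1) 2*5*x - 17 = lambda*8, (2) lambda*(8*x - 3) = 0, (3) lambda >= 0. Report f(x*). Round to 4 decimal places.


Step 1: Try lambda = 0 (constraint inactive).
Stationarity: 2*5*x - 17 = 0
x* = 17/(2*5) = 1.7
Check constraint: 8*1.7 = 13.6 >= 3 -- satisfied.
Step 2: Compute optimal value.
f(x*) = 5*1.7^2 - 17*1.7 = -14.45


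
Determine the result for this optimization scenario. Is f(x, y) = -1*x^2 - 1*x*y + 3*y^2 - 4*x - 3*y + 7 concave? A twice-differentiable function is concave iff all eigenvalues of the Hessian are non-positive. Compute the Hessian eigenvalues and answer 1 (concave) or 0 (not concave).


The Hessian of f(x,y) = -1*x^2 - 1*x*y + 3*y^2 - 4*x - 3*y + 7 is:
H = [[-2, -1], [-1, 6]]
Trace = -2 + 6 = 4
Determinant = -2*6 - (-1)^2 = -13
Discriminant = (4)^2 - 4*-13 = 68.0
Eigenvalues: lambda_1 = -2.1231, lambda_2 = 6.1231
The function is not concave.

0


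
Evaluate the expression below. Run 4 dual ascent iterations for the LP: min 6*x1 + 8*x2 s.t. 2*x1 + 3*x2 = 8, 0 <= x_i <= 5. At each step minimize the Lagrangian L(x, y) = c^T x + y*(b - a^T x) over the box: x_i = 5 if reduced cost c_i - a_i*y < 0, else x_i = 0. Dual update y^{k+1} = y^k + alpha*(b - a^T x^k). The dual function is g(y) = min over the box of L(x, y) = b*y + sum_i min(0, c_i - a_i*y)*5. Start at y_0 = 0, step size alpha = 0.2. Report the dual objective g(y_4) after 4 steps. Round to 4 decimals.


Dual ascent for LP: min 6*x1 + 8*x2, 2*x1 + 3*x2 = 8, 0 <= x_i <= 5
Step 1: y^k = 0.0, reduced costs: (6.0, 8.0)
  x^k = (0.0, 0.0), subgradient = b - a^T x = 8.0
  y^{k+1} = 0.0 + 0.2*8.0 = 1.6
Step 2: y^k = 1.6, reduced costs: (2.8, 3.2)
  x^k = (0.0, 0.0), subgradient = b - a^T x = 8.0
  y^{k+1} = 1.6 + 0.2*8.0 = 3.2
Step 3: y^k = 3.2, reduced costs: (-0.4, -1.6)
  x^k = (5.0, 5.0), subgradient = b - a^T x = -17.0
  y^{k+1} = 3.2 + 0.2*-17.0 = -0.2
Step 4: y^k = -0.2, reduced costs: (6.4, 8.6)
  x^k = (0.0, 0.0), subgradient = b - a^T x = 8.0
  y^{k+1} = -0.2 + 0.2*8.0 = 1.4
Dual objective at y_4 = 1.4: reduced costs (3.2, 3.8), box minimizer x = (0.0, 0.0)
g(y_4) = b*y + (c1 - a1*y)*x1 + (c2 - a2*y)*x2 = 8*1.4 + 3.2*0.0 + 3.8*0.0 = 11.2 + 0.0 + 0.0 = 11.2


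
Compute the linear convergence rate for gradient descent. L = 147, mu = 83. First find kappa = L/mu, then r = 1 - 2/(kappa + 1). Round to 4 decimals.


Step 1: Compute the condition number.
kappa = L/mu = 147/83 = 1.7711
Step 2: Compute the convergence rate.
r = 1 - 2/(kappa + 1) = 1 - 2*mu/(L + mu) = (L - mu)/(L + mu) = 64/230 = 0.2783


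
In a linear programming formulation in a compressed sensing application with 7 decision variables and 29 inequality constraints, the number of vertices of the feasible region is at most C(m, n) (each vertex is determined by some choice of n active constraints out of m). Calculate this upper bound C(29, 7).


Each vertex corresponds to some choice of n active constraints out of m, so the number of vertices is at most C(m, n) = m! / (n!(m-n)!).
m = 29, n = 7
Numerator: 29 * 28 * 27 * 26 * 25 * 24 * 23
Denominator: 7! = 5040
C(29, 7) = 1560780


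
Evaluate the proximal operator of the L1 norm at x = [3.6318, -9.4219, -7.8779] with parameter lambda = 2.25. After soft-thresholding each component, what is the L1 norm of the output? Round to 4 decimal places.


Soft-thresholding with lambda = 2.25:
prox(3.6318) = sign(3.6318)*max(|3.6318| - 2.25, 0) = 1.3818
prox(-9.4219) = sign(-9.4219)*max(|-9.4219| - 2.25, 0) = -7.1719
prox(-7.8779) = sign(-7.8779)*max(|-7.8779| - 2.25, 0) = -5.6279
prox(x) = [1.3818, -7.1719, -5.6279]
||prox(x)||_1 = 1.3818 + 7.1719 + 5.6279 = 14.1816


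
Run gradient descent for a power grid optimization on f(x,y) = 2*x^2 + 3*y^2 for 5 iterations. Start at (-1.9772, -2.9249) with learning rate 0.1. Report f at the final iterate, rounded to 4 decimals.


Gradient descent on f(x,y) = 2*x^2 + 3*y^2.
Starting point: (-1.9772, -2.9249), alpha = 0.1
Step 1: grad_x = 2*2*-1.9772 = -7.9088, grad_y = 2*3*-2.9249 = -17.5494
  x_1 = -1.9772 - 0.1*-7.9088 = -1.1863
  y_1 = -2.9249 - 0.1*-17.5494 = -1.17
Step 2: grad_x = 2*2*-1.1863 = -4.7453, grad_y = 2*3*-1.17 = -7.0198
  x_2 = -1.1863 - 0.1*-4.7453 = -0.7118
  y_2 = -1.17 - 0.1*-7.0198 = -0.468
Step 3: grad_x = 2*2*-0.7118 = -2.8472, grad_y = 2*3*-0.468 = -2.8079
  x_3 = -0.7118 - 0.1*-2.8472 = -0.4271
  y_3 = -0.468 - 0.1*-2.8079 = -0.1872
Step 4: grad_x = 2*2*-0.4271 = -1.7083, grad_y = 2*3*-0.1872 = -1.1232
  x_4 = -0.4271 - 0.1*-1.7083 = -0.2562
  y_4 = -0.1872 - 0.1*-1.1232 = -0.0749
Step 5: grad_x = 2*2*-0.2562 = -1.025, grad_y = 2*3*-0.0749 = -0.4493
  x_5 = -0.2562 - 0.1*-1.025 = -0.1537
  y_5 = -0.0749 - 0.1*-0.4493 = -0.03
f(-0.1537, -0.03) = 2*(-0.1537)^2 + 3*(-0.03)^2 = 0.05


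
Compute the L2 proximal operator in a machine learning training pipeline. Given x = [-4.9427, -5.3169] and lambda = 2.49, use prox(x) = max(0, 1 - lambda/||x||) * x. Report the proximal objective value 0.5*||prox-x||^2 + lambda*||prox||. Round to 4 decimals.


Step 1: Compute ||x||.
||x|| = 7.2595
Step 2: Compute scaling factor.
scale = max(0, 1 - 2.49/7.2595) = 0.657
Step 3: prox(x) = [-3.2473, -3.4932]
||prox(x)|| = 4.7695
Step 4: Proximal objective.
0.5*||prox-x||^2 = 3.1001
lambda*||prox|| = 11.8761
Total = 14.976


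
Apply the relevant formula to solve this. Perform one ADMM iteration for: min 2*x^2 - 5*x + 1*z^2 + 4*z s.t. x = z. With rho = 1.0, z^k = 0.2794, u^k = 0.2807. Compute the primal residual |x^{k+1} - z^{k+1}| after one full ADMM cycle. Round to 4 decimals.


ADMM iteration with rho = 1.0, z^k = 0.2794, u^k = 0.2807
Step 1: x-update.
Minimize 2*x^2 - 5*x + (1.0/2)*(x - 0.2794 + 0.2807)^2
FOC: (2*2 + 1.0)*x = 5 + 1.0*(0.2794 - 0.2807)
x^{k+1} = 0.9997
Step 2: z-update.
Minimize 1*z^2 + 4*z + (1.0/2)*(0.9997 - z + 0.2807)^2
FOC: (2*1 + 1.0)*z = -4 + 1.0*(0.9997 + 0.2807)
z^{k+1} = -0.9065
Step 3: u-update.
u^{k+1} = 0.2807 + 0.9997 + 0.9065 = 2.187
Step 4: Primal residual = |0.9997 + 0.9065| = 1.9063


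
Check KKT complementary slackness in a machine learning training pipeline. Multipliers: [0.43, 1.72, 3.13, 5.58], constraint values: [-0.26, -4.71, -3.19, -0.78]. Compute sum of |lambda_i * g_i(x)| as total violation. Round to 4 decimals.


KKT complementary slackness check:
lambda_1 * g_1 = 0.43 * -0.26 = -0.1118
lambda_2 * g_2 = 1.72 * -4.71 = -8.1012
lambda_3 * g_3 = 3.13 * -3.19 = -9.9847
lambda_4 * g_4 = 5.58 * -0.78 = -4.3524
Total violation = 0.1118 + 8.1012 + 9.9847 + 4.3524 = 22.5501


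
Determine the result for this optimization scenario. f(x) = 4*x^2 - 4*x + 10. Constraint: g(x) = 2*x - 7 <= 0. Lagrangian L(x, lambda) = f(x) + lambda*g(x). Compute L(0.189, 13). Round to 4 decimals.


Step 1: Evaluate f(x).
f(0.189) = 4*0.189^2 - 4*0.189 + 10 = 9.3869
Step 2: Evaluate g(x).
g(0.189) = 2*0.189 - 7 = -6.622
Step 3: Compute Lagrangian.
L = 9.3869 + 13*-6.622 = -76.6991


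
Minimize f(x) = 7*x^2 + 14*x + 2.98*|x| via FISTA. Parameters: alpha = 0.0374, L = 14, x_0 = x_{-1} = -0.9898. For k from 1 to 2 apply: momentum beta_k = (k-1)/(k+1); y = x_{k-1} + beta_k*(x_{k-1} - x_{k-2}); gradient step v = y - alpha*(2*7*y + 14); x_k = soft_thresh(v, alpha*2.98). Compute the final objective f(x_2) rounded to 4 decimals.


FISTA on f(x) = 7*x^2 + 14*x + 2.98*|x|
L = 14, alpha = 0.0374
Iteration 1: beta = 0.0, y = -0.9898 + 0.0*(-0.9898 + 0.9898) = -0.9898
  grad(y) = 0.1428, v = y - alpha*grad = -0.9951
  prox(v) = soft_thresh(-0.9951, 0.1115) = -0.8837
Iteration 2: beta = 0.3333, y = -0.8837 + 0.3333*(-0.8837 + 0.9898) = -0.8483
  grad(y) = 2.1235, v = y - alpha*grad = -0.9277
  prox(v) = soft_thresh(-0.9277, 0.1115) = -0.8163
f(x_2) = 7*(-0.8163)^2 + 14*(-0.8163) + 2.98*|-0.8163| = -4.3312
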